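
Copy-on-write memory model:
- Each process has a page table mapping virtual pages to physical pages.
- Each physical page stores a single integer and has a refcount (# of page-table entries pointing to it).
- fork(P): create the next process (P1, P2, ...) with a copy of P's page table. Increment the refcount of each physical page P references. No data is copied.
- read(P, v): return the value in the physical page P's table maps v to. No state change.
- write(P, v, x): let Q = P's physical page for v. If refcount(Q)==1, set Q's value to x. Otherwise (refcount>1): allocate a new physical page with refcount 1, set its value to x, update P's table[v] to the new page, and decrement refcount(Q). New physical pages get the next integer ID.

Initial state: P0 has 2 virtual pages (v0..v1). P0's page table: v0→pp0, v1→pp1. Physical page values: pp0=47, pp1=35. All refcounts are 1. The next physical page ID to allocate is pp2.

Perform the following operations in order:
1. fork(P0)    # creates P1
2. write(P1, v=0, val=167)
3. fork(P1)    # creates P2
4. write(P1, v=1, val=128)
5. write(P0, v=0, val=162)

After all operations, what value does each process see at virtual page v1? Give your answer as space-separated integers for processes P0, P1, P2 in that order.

Answer: 35 128 35

Derivation:
Op 1: fork(P0) -> P1. 2 ppages; refcounts: pp0:2 pp1:2
Op 2: write(P1, v0, 167). refcount(pp0)=2>1 -> COPY to pp2. 3 ppages; refcounts: pp0:1 pp1:2 pp2:1
Op 3: fork(P1) -> P2. 3 ppages; refcounts: pp0:1 pp1:3 pp2:2
Op 4: write(P1, v1, 128). refcount(pp1)=3>1 -> COPY to pp3. 4 ppages; refcounts: pp0:1 pp1:2 pp2:2 pp3:1
Op 5: write(P0, v0, 162). refcount(pp0)=1 -> write in place. 4 ppages; refcounts: pp0:1 pp1:2 pp2:2 pp3:1
P0: v1 -> pp1 = 35
P1: v1 -> pp3 = 128
P2: v1 -> pp1 = 35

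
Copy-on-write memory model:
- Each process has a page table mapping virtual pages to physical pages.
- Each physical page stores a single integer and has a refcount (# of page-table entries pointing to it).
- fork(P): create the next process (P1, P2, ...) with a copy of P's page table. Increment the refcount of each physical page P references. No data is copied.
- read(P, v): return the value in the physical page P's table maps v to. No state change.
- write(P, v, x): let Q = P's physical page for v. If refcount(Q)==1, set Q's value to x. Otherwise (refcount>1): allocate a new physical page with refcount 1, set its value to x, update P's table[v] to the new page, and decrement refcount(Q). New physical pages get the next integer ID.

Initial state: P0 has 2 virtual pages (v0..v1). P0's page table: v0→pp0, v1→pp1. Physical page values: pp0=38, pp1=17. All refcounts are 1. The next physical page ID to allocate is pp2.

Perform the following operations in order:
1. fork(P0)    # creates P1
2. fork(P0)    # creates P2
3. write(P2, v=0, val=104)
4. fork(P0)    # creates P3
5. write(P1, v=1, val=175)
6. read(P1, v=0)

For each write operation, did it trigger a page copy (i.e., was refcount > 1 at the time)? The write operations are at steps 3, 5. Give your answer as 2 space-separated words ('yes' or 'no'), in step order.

Op 1: fork(P0) -> P1. 2 ppages; refcounts: pp0:2 pp1:2
Op 2: fork(P0) -> P2. 2 ppages; refcounts: pp0:3 pp1:3
Op 3: write(P2, v0, 104). refcount(pp0)=3>1 -> COPY to pp2. 3 ppages; refcounts: pp0:2 pp1:3 pp2:1
Op 4: fork(P0) -> P3. 3 ppages; refcounts: pp0:3 pp1:4 pp2:1
Op 5: write(P1, v1, 175). refcount(pp1)=4>1 -> COPY to pp3. 4 ppages; refcounts: pp0:3 pp1:3 pp2:1 pp3:1
Op 6: read(P1, v0) -> 38. No state change.

yes yes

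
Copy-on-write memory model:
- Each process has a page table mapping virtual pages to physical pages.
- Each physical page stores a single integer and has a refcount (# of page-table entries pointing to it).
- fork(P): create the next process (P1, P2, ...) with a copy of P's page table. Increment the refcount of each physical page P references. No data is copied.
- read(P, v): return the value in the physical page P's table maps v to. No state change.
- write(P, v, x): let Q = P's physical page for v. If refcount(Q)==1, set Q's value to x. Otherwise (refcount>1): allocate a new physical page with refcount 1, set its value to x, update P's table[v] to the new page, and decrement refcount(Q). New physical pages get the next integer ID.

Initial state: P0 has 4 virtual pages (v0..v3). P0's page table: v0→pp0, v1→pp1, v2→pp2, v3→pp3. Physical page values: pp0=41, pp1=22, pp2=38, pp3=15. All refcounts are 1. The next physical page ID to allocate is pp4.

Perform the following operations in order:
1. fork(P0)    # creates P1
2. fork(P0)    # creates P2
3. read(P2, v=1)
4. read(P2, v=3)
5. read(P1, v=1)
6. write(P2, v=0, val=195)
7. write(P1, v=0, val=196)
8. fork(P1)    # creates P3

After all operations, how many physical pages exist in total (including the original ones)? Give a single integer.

Op 1: fork(P0) -> P1. 4 ppages; refcounts: pp0:2 pp1:2 pp2:2 pp3:2
Op 2: fork(P0) -> P2. 4 ppages; refcounts: pp0:3 pp1:3 pp2:3 pp3:3
Op 3: read(P2, v1) -> 22. No state change.
Op 4: read(P2, v3) -> 15. No state change.
Op 5: read(P1, v1) -> 22. No state change.
Op 6: write(P2, v0, 195). refcount(pp0)=3>1 -> COPY to pp4. 5 ppages; refcounts: pp0:2 pp1:3 pp2:3 pp3:3 pp4:1
Op 7: write(P1, v0, 196). refcount(pp0)=2>1 -> COPY to pp5. 6 ppages; refcounts: pp0:1 pp1:3 pp2:3 pp3:3 pp4:1 pp5:1
Op 8: fork(P1) -> P3. 6 ppages; refcounts: pp0:1 pp1:4 pp2:4 pp3:4 pp4:1 pp5:2

Answer: 6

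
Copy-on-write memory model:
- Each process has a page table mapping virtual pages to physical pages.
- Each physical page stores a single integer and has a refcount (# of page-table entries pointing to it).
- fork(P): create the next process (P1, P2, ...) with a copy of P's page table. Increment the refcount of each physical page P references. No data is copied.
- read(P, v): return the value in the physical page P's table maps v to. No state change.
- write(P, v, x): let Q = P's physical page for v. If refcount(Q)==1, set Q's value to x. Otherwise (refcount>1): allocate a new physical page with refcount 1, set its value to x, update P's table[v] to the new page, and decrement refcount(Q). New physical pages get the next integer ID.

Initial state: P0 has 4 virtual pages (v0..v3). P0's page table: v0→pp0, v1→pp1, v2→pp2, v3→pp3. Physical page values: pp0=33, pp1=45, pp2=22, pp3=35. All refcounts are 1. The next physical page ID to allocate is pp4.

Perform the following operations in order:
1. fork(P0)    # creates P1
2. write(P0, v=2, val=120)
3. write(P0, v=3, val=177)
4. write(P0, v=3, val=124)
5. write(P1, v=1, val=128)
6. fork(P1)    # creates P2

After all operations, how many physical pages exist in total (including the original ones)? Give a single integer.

Op 1: fork(P0) -> P1. 4 ppages; refcounts: pp0:2 pp1:2 pp2:2 pp3:2
Op 2: write(P0, v2, 120). refcount(pp2)=2>1 -> COPY to pp4. 5 ppages; refcounts: pp0:2 pp1:2 pp2:1 pp3:2 pp4:1
Op 3: write(P0, v3, 177). refcount(pp3)=2>1 -> COPY to pp5. 6 ppages; refcounts: pp0:2 pp1:2 pp2:1 pp3:1 pp4:1 pp5:1
Op 4: write(P0, v3, 124). refcount(pp5)=1 -> write in place. 6 ppages; refcounts: pp0:2 pp1:2 pp2:1 pp3:1 pp4:1 pp5:1
Op 5: write(P1, v1, 128). refcount(pp1)=2>1 -> COPY to pp6. 7 ppages; refcounts: pp0:2 pp1:1 pp2:1 pp3:1 pp4:1 pp5:1 pp6:1
Op 6: fork(P1) -> P2. 7 ppages; refcounts: pp0:3 pp1:1 pp2:2 pp3:2 pp4:1 pp5:1 pp6:2

Answer: 7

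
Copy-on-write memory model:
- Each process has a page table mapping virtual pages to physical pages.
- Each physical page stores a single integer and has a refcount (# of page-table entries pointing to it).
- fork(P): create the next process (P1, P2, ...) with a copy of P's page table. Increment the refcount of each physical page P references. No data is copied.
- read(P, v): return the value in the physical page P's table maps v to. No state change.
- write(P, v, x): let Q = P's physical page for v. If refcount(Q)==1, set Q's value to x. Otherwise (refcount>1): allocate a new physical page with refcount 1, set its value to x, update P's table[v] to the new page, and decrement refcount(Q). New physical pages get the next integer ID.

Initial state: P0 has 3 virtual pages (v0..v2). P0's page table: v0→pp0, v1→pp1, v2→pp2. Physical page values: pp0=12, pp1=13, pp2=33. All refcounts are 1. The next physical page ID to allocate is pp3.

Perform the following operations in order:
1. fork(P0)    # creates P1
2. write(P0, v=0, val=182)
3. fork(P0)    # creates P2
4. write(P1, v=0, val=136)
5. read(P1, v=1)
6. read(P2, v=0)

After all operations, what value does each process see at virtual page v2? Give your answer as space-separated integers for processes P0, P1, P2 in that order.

Answer: 33 33 33

Derivation:
Op 1: fork(P0) -> P1. 3 ppages; refcounts: pp0:2 pp1:2 pp2:2
Op 2: write(P0, v0, 182). refcount(pp0)=2>1 -> COPY to pp3. 4 ppages; refcounts: pp0:1 pp1:2 pp2:2 pp3:1
Op 3: fork(P0) -> P2. 4 ppages; refcounts: pp0:1 pp1:3 pp2:3 pp3:2
Op 4: write(P1, v0, 136). refcount(pp0)=1 -> write in place. 4 ppages; refcounts: pp0:1 pp1:3 pp2:3 pp3:2
Op 5: read(P1, v1) -> 13. No state change.
Op 6: read(P2, v0) -> 182. No state change.
P0: v2 -> pp2 = 33
P1: v2 -> pp2 = 33
P2: v2 -> pp2 = 33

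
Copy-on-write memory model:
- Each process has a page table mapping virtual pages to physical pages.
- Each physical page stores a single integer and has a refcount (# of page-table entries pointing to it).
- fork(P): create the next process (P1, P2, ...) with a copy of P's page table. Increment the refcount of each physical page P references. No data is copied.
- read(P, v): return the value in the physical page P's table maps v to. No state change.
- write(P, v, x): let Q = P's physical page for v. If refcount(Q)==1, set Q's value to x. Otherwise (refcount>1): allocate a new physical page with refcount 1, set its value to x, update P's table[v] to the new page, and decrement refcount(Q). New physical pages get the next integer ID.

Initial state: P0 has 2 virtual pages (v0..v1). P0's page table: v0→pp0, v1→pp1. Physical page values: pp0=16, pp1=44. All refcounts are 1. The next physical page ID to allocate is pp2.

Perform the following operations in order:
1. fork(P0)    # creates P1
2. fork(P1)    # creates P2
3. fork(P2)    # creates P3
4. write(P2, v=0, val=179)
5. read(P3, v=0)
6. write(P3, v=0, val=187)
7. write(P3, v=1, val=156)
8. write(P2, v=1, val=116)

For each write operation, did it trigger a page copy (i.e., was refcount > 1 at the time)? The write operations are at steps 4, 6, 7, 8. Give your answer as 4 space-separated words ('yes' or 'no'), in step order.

Op 1: fork(P0) -> P1. 2 ppages; refcounts: pp0:2 pp1:2
Op 2: fork(P1) -> P2. 2 ppages; refcounts: pp0:3 pp1:3
Op 3: fork(P2) -> P3. 2 ppages; refcounts: pp0:4 pp1:4
Op 4: write(P2, v0, 179). refcount(pp0)=4>1 -> COPY to pp2. 3 ppages; refcounts: pp0:3 pp1:4 pp2:1
Op 5: read(P3, v0) -> 16. No state change.
Op 6: write(P3, v0, 187). refcount(pp0)=3>1 -> COPY to pp3. 4 ppages; refcounts: pp0:2 pp1:4 pp2:1 pp3:1
Op 7: write(P3, v1, 156). refcount(pp1)=4>1 -> COPY to pp4. 5 ppages; refcounts: pp0:2 pp1:3 pp2:1 pp3:1 pp4:1
Op 8: write(P2, v1, 116). refcount(pp1)=3>1 -> COPY to pp5. 6 ppages; refcounts: pp0:2 pp1:2 pp2:1 pp3:1 pp4:1 pp5:1

yes yes yes yes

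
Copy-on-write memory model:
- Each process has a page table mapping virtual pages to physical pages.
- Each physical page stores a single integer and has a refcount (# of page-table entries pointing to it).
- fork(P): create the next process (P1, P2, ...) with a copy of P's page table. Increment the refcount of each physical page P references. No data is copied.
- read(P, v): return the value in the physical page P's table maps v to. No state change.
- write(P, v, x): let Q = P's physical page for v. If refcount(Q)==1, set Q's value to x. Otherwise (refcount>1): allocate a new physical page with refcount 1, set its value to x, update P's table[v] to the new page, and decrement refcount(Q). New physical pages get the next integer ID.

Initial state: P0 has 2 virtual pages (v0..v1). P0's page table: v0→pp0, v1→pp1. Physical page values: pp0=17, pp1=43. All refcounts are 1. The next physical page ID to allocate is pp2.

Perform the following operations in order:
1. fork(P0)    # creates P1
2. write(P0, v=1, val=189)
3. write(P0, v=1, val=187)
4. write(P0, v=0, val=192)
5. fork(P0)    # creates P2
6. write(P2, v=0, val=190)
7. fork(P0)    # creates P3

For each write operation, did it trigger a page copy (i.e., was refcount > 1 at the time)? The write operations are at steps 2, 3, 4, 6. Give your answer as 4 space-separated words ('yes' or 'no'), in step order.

Op 1: fork(P0) -> P1. 2 ppages; refcounts: pp0:2 pp1:2
Op 2: write(P0, v1, 189). refcount(pp1)=2>1 -> COPY to pp2. 3 ppages; refcounts: pp0:2 pp1:1 pp2:1
Op 3: write(P0, v1, 187). refcount(pp2)=1 -> write in place. 3 ppages; refcounts: pp0:2 pp1:1 pp2:1
Op 4: write(P0, v0, 192). refcount(pp0)=2>1 -> COPY to pp3. 4 ppages; refcounts: pp0:1 pp1:1 pp2:1 pp3:1
Op 5: fork(P0) -> P2. 4 ppages; refcounts: pp0:1 pp1:1 pp2:2 pp3:2
Op 6: write(P2, v0, 190). refcount(pp3)=2>1 -> COPY to pp4. 5 ppages; refcounts: pp0:1 pp1:1 pp2:2 pp3:1 pp4:1
Op 7: fork(P0) -> P3. 5 ppages; refcounts: pp0:1 pp1:1 pp2:3 pp3:2 pp4:1

yes no yes yes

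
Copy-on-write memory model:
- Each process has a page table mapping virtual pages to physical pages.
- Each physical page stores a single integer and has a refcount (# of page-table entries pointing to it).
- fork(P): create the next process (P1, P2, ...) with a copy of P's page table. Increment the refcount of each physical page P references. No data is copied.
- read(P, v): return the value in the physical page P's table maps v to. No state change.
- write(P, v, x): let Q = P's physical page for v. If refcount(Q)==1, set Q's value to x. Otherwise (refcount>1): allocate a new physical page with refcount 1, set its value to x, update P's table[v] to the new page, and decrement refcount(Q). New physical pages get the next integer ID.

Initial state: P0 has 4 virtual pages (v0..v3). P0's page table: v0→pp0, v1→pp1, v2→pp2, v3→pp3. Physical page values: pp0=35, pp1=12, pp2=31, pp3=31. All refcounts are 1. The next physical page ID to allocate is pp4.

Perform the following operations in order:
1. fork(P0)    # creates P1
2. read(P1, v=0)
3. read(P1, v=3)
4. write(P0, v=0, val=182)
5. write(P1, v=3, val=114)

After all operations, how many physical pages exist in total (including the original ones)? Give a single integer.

Op 1: fork(P0) -> P1. 4 ppages; refcounts: pp0:2 pp1:2 pp2:2 pp3:2
Op 2: read(P1, v0) -> 35. No state change.
Op 3: read(P1, v3) -> 31. No state change.
Op 4: write(P0, v0, 182). refcount(pp0)=2>1 -> COPY to pp4. 5 ppages; refcounts: pp0:1 pp1:2 pp2:2 pp3:2 pp4:1
Op 5: write(P1, v3, 114). refcount(pp3)=2>1 -> COPY to pp5. 6 ppages; refcounts: pp0:1 pp1:2 pp2:2 pp3:1 pp4:1 pp5:1

Answer: 6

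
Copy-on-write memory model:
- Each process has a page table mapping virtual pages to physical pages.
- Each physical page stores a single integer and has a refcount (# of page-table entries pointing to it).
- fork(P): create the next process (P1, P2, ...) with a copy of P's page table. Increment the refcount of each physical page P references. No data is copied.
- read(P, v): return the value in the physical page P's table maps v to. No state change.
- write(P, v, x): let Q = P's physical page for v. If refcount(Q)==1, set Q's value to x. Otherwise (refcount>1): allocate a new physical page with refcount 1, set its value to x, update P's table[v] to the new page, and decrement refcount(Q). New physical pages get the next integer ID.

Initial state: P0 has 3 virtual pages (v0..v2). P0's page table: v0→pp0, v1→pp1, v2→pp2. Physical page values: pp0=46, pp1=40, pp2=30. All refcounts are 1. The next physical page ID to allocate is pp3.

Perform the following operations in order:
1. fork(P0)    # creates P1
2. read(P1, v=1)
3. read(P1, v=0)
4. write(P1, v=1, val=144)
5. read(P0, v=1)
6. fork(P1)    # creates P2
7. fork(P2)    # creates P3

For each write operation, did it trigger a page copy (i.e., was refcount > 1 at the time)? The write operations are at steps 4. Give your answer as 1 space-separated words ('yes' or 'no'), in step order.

Op 1: fork(P0) -> P1. 3 ppages; refcounts: pp0:2 pp1:2 pp2:2
Op 2: read(P1, v1) -> 40. No state change.
Op 3: read(P1, v0) -> 46. No state change.
Op 4: write(P1, v1, 144). refcount(pp1)=2>1 -> COPY to pp3. 4 ppages; refcounts: pp0:2 pp1:1 pp2:2 pp3:1
Op 5: read(P0, v1) -> 40. No state change.
Op 6: fork(P1) -> P2. 4 ppages; refcounts: pp0:3 pp1:1 pp2:3 pp3:2
Op 7: fork(P2) -> P3. 4 ppages; refcounts: pp0:4 pp1:1 pp2:4 pp3:3

yes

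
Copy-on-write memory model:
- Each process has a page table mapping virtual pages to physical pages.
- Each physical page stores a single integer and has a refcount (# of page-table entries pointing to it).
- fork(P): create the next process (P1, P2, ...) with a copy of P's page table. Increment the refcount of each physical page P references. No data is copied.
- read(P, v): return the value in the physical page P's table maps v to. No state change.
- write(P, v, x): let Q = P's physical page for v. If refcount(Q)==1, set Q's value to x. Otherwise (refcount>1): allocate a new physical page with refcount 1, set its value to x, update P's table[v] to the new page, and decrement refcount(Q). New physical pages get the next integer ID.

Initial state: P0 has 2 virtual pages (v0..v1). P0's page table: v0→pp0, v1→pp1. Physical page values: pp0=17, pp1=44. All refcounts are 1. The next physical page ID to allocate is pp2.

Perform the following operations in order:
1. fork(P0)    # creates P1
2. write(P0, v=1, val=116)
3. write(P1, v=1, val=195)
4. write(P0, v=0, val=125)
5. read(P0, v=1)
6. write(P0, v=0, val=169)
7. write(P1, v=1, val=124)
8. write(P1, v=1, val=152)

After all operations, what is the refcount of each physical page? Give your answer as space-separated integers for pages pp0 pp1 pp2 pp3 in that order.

Op 1: fork(P0) -> P1. 2 ppages; refcounts: pp0:2 pp1:2
Op 2: write(P0, v1, 116). refcount(pp1)=2>1 -> COPY to pp2. 3 ppages; refcounts: pp0:2 pp1:1 pp2:1
Op 3: write(P1, v1, 195). refcount(pp1)=1 -> write in place. 3 ppages; refcounts: pp0:2 pp1:1 pp2:1
Op 4: write(P0, v0, 125). refcount(pp0)=2>1 -> COPY to pp3. 4 ppages; refcounts: pp0:1 pp1:1 pp2:1 pp3:1
Op 5: read(P0, v1) -> 116. No state change.
Op 6: write(P0, v0, 169). refcount(pp3)=1 -> write in place. 4 ppages; refcounts: pp0:1 pp1:1 pp2:1 pp3:1
Op 7: write(P1, v1, 124). refcount(pp1)=1 -> write in place. 4 ppages; refcounts: pp0:1 pp1:1 pp2:1 pp3:1
Op 8: write(P1, v1, 152). refcount(pp1)=1 -> write in place. 4 ppages; refcounts: pp0:1 pp1:1 pp2:1 pp3:1

Answer: 1 1 1 1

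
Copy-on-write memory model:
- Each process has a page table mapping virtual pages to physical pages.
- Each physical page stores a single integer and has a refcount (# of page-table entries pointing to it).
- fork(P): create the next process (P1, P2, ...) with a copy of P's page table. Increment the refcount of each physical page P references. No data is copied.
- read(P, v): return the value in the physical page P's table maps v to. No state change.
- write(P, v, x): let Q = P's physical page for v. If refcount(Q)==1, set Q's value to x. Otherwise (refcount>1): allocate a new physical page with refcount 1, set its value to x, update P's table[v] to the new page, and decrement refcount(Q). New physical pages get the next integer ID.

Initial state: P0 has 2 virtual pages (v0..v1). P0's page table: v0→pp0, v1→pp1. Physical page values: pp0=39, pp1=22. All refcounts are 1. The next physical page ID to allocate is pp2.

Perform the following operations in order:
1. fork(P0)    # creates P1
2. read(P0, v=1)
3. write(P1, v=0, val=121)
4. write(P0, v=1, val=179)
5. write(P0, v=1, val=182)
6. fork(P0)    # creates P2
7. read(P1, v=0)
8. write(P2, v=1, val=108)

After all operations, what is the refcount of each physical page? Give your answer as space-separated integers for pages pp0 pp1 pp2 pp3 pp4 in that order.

Answer: 2 1 1 1 1

Derivation:
Op 1: fork(P0) -> P1. 2 ppages; refcounts: pp0:2 pp1:2
Op 2: read(P0, v1) -> 22. No state change.
Op 3: write(P1, v0, 121). refcount(pp0)=2>1 -> COPY to pp2. 3 ppages; refcounts: pp0:1 pp1:2 pp2:1
Op 4: write(P0, v1, 179). refcount(pp1)=2>1 -> COPY to pp3. 4 ppages; refcounts: pp0:1 pp1:1 pp2:1 pp3:1
Op 5: write(P0, v1, 182). refcount(pp3)=1 -> write in place. 4 ppages; refcounts: pp0:1 pp1:1 pp2:1 pp3:1
Op 6: fork(P0) -> P2. 4 ppages; refcounts: pp0:2 pp1:1 pp2:1 pp3:2
Op 7: read(P1, v0) -> 121. No state change.
Op 8: write(P2, v1, 108). refcount(pp3)=2>1 -> COPY to pp4. 5 ppages; refcounts: pp0:2 pp1:1 pp2:1 pp3:1 pp4:1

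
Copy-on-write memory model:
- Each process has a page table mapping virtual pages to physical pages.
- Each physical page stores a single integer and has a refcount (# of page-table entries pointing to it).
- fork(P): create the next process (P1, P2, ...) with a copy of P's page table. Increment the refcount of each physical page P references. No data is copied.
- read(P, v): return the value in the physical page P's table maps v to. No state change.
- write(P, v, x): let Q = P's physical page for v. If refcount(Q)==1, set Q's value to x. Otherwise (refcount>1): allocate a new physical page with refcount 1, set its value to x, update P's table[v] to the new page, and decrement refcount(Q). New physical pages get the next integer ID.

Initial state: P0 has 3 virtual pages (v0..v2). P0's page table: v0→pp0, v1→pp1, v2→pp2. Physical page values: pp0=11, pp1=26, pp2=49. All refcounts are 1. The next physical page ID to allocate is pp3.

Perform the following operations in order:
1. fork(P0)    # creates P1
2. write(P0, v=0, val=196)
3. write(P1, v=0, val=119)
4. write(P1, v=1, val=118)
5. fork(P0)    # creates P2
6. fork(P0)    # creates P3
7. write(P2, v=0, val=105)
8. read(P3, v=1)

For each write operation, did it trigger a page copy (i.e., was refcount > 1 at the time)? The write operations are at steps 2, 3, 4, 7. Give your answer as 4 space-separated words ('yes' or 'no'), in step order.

Op 1: fork(P0) -> P1. 3 ppages; refcounts: pp0:2 pp1:2 pp2:2
Op 2: write(P0, v0, 196). refcount(pp0)=2>1 -> COPY to pp3. 4 ppages; refcounts: pp0:1 pp1:2 pp2:2 pp3:1
Op 3: write(P1, v0, 119). refcount(pp0)=1 -> write in place. 4 ppages; refcounts: pp0:1 pp1:2 pp2:2 pp3:1
Op 4: write(P1, v1, 118). refcount(pp1)=2>1 -> COPY to pp4. 5 ppages; refcounts: pp0:1 pp1:1 pp2:2 pp3:1 pp4:1
Op 5: fork(P0) -> P2. 5 ppages; refcounts: pp0:1 pp1:2 pp2:3 pp3:2 pp4:1
Op 6: fork(P0) -> P3. 5 ppages; refcounts: pp0:1 pp1:3 pp2:4 pp3:3 pp4:1
Op 7: write(P2, v0, 105). refcount(pp3)=3>1 -> COPY to pp5. 6 ppages; refcounts: pp0:1 pp1:3 pp2:4 pp3:2 pp4:1 pp5:1
Op 8: read(P3, v1) -> 26. No state change.

yes no yes yes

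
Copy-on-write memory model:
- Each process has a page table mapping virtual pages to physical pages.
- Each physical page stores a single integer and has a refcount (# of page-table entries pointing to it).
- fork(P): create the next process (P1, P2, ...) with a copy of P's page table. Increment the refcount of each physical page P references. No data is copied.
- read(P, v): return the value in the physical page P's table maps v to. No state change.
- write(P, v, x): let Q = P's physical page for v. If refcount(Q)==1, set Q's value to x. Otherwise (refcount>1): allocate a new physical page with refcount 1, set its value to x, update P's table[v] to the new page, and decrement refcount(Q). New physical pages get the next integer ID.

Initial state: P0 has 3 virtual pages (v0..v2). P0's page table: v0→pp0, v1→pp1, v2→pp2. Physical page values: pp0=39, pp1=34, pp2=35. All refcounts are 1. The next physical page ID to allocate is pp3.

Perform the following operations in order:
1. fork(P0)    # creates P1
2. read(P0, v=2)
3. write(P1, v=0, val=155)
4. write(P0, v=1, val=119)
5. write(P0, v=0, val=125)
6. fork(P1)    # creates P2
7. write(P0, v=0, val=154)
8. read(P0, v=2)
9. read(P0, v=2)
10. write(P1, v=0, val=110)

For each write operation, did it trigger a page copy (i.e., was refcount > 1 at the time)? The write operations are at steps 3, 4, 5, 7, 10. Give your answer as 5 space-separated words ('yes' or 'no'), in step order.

Op 1: fork(P0) -> P1. 3 ppages; refcounts: pp0:2 pp1:2 pp2:2
Op 2: read(P0, v2) -> 35. No state change.
Op 3: write(P1, v0, 155). refcount(pp0)=2>1 -> COPY to pp3. 4 ppages; refcounts: pp0:1 pp1:2 pp2:2 pp3:1
Op 4: write(P0, v1, 119). refcount(pp1)=2>1 -> COPY to pp4. 5 ppages; refcounts: pp0:1 pp1:1 pp2:2 pp3:1 pp4:1
Op 5: write(P0, v0, 125). refcount(pp0)=1 -> write in place. 5 ppages; refcounts: pp0:1 pp1:1 pp2:2 pp3:1 pp4:1
Op 6: fork(P1) -> P2. 5 ppages; refcounts: pp0:1 pp1:2 pp2:3 pp3:2 pp4:1
Op 7: write(P0, v0, 154). refcount(pp0)=1 -> write in place. 5 ppages; refcounts: pp0:1 pp1:2 pp2:3 pp3:2 pp4:1
Op 8: read(P0, v2) -> 35. No state change.
Op 9: read(P0, v2) -> 35. No state change.
Op 10: write(P1, v0, 110). refcount(pp3)=2>1 -> COPY to pp5. 6 ppages; refcounts: pp0:1 pp1:2 pp2:3 pp3:1 pp4:1 pp5:1

yes yes no no yes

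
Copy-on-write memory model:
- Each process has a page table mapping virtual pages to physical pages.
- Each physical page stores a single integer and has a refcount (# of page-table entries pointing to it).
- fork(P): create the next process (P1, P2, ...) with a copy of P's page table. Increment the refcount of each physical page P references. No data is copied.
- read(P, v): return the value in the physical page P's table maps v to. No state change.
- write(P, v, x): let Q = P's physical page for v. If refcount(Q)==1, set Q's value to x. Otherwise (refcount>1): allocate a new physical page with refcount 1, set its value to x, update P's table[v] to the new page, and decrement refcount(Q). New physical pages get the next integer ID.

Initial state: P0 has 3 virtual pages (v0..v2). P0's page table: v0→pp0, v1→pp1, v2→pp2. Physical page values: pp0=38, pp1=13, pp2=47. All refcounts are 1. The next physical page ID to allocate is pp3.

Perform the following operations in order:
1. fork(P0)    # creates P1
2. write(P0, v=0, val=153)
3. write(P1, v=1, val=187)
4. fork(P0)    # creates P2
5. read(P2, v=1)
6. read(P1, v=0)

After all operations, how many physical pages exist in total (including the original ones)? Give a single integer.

Answer: 5

Derivation:
Op 1: fork(P0) -> P1. 3 ppages; refcounts: pp0:2 pp1:2 pp2:2
Op 2: write(P0, v0, 153). refcount(pp0)=2>1 -> COPY to pp3. 4 ppages; refcounts: pp0:1 pp1:2 pp2:2 pp3:1
Op 3: write(P1, v1, 187). refcount(pp1)=2>1 -> COPY to pp4. 5 ppages; refcounts: pp0:1 pp1:1 pp2:2 pp3:1 pp4:1
Op 4: fork(P0) -> P2. 5 ppages; refcounts: pp0:1 pp1:2 pp2:3 pp3:2 pp4:1
Op 5: read(P2, v1) -> 13. No state change.
Op 6: read(P1, v0) -> 38. No state change.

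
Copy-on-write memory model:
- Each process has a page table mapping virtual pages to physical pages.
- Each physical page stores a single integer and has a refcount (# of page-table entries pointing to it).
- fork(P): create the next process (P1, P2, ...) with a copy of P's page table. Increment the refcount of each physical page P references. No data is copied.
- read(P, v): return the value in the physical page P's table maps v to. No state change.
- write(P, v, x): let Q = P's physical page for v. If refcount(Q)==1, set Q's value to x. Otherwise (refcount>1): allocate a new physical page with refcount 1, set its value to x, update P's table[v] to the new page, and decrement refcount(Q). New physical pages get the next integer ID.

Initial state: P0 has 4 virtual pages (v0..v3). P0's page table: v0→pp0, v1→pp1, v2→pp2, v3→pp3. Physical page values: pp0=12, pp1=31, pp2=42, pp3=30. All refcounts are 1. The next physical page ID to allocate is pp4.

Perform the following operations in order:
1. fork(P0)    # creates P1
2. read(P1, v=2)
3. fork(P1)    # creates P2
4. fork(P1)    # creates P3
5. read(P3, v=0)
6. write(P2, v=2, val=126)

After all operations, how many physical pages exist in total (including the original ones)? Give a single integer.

Answer: 5

Derivation:
Op 1: fork(P0) -> P1. 4 ppages; refcounts: pp0:2 pp1:2 pp2:2 pp3:2
Op 2: read(P1, v2) -> 42. No state change.
Op 3: fork(P1) -> P2. 4 ppages; refcounts: pp0:3 pp1:3 pp2:3 pp3:3
Op 4: fork(P1) -> P3. 4 ppages; refcounts: pp0:4 pp1:4 pp2:4 pp3:4
Op 5: read(P3, v0) -> 12. No state change.
Op 6: write(P2, v2, 126). refcount(pp2)=4>1 -> COPY to pp4. 5 ppages; refcounts: pp0:4 pp1:4 pp2:3 pp3:4 pp4:1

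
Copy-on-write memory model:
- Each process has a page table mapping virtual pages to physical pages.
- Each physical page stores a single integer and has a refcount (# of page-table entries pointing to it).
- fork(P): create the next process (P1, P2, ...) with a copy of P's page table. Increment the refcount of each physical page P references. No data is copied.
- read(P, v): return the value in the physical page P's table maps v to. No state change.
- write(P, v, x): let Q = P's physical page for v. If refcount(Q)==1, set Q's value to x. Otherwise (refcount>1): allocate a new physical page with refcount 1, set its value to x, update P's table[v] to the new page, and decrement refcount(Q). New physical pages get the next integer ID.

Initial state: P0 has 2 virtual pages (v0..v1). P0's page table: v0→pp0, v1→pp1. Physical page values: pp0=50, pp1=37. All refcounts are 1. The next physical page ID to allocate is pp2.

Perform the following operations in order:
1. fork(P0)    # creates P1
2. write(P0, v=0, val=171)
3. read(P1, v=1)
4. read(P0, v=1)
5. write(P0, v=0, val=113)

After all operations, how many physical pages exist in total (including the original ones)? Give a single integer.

Answer: 3

Derivation:
Op 1: fork(P0) -> P1. 2 ppages; refcounts: pp0:2 pp1:2
Op 2: write(P0, v0, 171). refcount(pp0)=2>1 -> COPY to pp2. 3 ppages; refcounts: pp0:1 pp1:2 pp2:1
Op 3: read(P1, v1) -> 37. No state change.
Op 4: read(P0, v1) -> 37. No state change.
Op 5: write(P0, v0, 113). refcount(pp2)=1 -> write in place. 3 ppages; refcounts: pp0:1 pp1:2 pp2:1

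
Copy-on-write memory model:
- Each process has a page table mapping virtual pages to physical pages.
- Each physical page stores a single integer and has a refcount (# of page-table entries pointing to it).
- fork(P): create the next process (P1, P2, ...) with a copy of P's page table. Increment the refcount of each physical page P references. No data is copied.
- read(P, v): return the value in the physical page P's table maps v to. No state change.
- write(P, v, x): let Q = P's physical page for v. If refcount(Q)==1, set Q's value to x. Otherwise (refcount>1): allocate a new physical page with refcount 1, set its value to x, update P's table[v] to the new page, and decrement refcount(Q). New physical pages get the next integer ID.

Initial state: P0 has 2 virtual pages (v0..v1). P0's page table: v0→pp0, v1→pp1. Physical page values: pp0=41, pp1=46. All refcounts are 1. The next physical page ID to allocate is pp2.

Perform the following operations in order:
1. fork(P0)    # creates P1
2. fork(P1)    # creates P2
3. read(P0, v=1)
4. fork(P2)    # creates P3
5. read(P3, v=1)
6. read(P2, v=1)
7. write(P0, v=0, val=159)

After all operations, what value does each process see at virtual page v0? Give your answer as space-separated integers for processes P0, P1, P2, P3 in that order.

Op 1: fork(P0) -> P1. 2 ppages; refcounts: pp0:2 pp1:2
Op 2: fork(P1) -> P2. 2 ppages; refcounts: pp0:3 pp1:3
Op 3: read(P0, v1) -> 46. No state change.
Op 4: fork(P2) -> P3. 2 ppages; refcounts: pp0:4 pp1:4
Op 5: read(P3, v1) -> 46. No state change.
Op 6: read(P2, v1) -> 46. No state change.
Op 7: write(P0, v0, 159). refcount(pp0)=4>1 -> COPY to pp2. 3 ppages; refcounts: pp0:3 pp1:4 pp2:1
P0: v0 -> pp2 = 159
P1: v0 -> pp0 = 41
P2: v0 -> pp0 = 41
P3: v0 -> pp0 = 41

Answer: 159 41 41 41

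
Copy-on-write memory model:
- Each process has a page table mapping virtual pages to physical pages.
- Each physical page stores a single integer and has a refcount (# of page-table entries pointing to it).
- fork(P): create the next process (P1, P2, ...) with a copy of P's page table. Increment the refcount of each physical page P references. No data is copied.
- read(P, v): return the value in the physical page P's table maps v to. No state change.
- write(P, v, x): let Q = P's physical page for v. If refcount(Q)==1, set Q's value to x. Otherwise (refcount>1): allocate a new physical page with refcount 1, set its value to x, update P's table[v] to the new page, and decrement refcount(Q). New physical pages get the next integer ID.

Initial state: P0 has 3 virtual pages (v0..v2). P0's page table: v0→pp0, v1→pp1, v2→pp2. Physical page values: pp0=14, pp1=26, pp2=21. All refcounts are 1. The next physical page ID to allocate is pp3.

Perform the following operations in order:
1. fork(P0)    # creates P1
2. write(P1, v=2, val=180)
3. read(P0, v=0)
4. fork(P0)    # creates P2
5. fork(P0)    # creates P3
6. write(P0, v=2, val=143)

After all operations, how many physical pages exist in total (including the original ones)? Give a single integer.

Op 1: fork(P0) -> P1. 3 ppages; refcounts: pp0:2 pp1:2 pp2:2
Op 2: write(P1, v2, 180). refcount(pp2)=2>1 -> COPY to pp3. 4 ppages; refcounts: pp0:2 pp1:2 pp2:1 pp3:1
Op 3: read(P0, v0) -> 14. No state change.
Op 4: fork(P0) -> P2. 4 ppages; refcounts: pp0:3 pp1:3 pp2:2 pp3:1
Op 5: fork(P0) -> P3. 4 ppages; refcounts: pp0:4 pp1:4 pp2:3 pp3:1
Op 6: write(P0, v2, 143). refcount(pp2)=3>1 -> COPY to pp4. 5 ppages; refcounts: pp0:4 pp1:4 pp2:2 pp3:1 pp4:1

Answer: 5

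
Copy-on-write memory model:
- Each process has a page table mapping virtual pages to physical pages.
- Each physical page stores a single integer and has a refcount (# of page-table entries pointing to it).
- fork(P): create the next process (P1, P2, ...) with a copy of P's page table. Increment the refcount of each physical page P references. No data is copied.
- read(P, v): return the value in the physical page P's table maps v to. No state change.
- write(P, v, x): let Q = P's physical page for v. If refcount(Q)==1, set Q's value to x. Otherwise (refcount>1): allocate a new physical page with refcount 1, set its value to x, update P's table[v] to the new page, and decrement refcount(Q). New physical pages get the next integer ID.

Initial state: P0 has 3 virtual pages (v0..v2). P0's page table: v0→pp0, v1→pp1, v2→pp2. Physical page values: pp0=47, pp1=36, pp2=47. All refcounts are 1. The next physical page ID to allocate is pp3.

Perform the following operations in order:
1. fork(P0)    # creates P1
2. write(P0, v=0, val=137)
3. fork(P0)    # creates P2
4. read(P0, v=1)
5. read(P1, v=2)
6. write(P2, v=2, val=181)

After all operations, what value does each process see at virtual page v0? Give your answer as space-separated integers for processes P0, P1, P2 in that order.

Op 1: fork(P0) -> P1. 3 ppages; refcounts: pp0:2 pp1:2 pp2:2
Op 2: write(P0, v0, 137). refcount(pp0)=2>1 -> COPY to pp3. 4 ppages; refcounts: pp0:1 pp1:2 pp2:2 pp3:1
Op 3: fork(P0) -> P2. 4 ppages; refcounts: pp0:1 pp1:3 pp2:3 pp3:2
Op 4: read(P0, v1) -> 36. No state change.
Op 5: read(P1, v2) -> 47. No state change.
Op 6: write(P2, v2, 181). refcount(pp2)=3>1 -> COPY to pp4. 5 ppages; refcounts: pp0:1 pp1:3 pp2:2 pp3:2 pp4:1
P0: v0 -> pp3 = 137
P1: v0 -> pp0 = 47
P2: v0 -> pp3 = 137

Answer: 137 47 137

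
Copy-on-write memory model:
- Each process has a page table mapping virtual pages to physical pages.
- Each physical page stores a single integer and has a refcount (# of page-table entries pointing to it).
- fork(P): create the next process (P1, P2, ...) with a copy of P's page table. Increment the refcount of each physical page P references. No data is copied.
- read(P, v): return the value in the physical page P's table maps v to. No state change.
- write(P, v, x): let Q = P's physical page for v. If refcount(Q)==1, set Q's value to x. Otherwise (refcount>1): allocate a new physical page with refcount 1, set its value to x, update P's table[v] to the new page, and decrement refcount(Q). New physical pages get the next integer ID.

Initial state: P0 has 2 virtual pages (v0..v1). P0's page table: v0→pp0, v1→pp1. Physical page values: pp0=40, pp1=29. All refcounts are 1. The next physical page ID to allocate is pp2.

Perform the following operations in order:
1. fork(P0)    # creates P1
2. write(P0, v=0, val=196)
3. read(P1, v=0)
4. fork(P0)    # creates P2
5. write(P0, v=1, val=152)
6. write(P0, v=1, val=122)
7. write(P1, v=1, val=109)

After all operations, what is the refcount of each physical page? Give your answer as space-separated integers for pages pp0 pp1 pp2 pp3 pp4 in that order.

Answer: 1 1 2 1 1

Derivation:
Op 1: fork(P0) -> P1. 2 ppages; refcounts: pp0:2 pp1:2
Op 2: write(P0, v0, 196). refcount(pp0)=2>1 -> COPY to pp2. 3 ppages; refcounts: pp0:1 pp1:2 pp2:1
Op 3: read(P1, v0) -> 40. No state change.
Op 4: fork(P0) -> P2. 3 ppages; refcounts: pp0:1 pp1:3 pp2:2
Op 5: write(P0, v1, 152). refcount(pp1)=3>1 -> COPY to pp3. 4 ppages; refcounts: pp0:1 pp1:2 pp2:2 pp3:1
Op 6: write(P0, v1, 122). refcount(pp3)=1 -> write in place. 4 ppages; refcounts: pp0:1 pp1:2 pp2:2 pp3:1
Op 7: write(P1, v1, 109). refcount(pp1)=2>1 -> COPY to pp4. 5 ppages; refcounts: pp0:1 pp1:1 pp2:2 pp3:1 pp4:1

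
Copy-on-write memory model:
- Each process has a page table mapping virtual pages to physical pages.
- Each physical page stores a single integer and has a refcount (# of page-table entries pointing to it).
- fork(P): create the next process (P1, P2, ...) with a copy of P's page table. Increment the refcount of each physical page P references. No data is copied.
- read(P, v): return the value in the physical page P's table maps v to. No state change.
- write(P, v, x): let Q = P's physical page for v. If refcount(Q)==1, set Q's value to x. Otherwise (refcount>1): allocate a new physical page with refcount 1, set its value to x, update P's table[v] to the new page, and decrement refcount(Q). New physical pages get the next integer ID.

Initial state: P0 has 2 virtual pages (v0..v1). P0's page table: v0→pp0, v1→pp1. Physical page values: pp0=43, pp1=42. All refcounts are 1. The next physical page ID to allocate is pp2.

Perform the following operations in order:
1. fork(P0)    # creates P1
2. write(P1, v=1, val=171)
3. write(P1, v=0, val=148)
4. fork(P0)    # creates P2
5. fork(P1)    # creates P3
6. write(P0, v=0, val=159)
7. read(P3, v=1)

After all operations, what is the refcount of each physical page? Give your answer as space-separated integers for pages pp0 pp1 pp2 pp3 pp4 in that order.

Op 1: fork(P0) -> P1. 2 ppages; refcounts: pp0:2 pp1:2
Op 2: write(P1, v1, 171). refcount(pp1)=2>1 -> COPY to pp2. 3 ppages; refcounts: pp0:2 pp1:1 pp2:1
Op 3: write(P1, v0, 148). refcount(pp0)=2>1 -> COPY to pp3. 4 ppages; refcounts: pp0:1 pp1:1 pp2:1 pp3:1
Op 4: fork(P0) -> P2. 4 ppages; refcounts: pp0:2 pp1:2 pp2:1 pp3:1
Op 5: fork(P1) -> P3. 4 ppages; refcounts: pp0:2 pp1:2 pp2:2 pp3:2
Op 6: write(P0, v0, 159). refcount(pp0)=2>1 -> COPY to pp4. 5 ppages; refcounts: pp0:1 pp1:2 pp2:2 pp3:2 pp4:1
Op 7: read(P3, v1) -> 171. No state change.

Answer: 1 2 2 2 1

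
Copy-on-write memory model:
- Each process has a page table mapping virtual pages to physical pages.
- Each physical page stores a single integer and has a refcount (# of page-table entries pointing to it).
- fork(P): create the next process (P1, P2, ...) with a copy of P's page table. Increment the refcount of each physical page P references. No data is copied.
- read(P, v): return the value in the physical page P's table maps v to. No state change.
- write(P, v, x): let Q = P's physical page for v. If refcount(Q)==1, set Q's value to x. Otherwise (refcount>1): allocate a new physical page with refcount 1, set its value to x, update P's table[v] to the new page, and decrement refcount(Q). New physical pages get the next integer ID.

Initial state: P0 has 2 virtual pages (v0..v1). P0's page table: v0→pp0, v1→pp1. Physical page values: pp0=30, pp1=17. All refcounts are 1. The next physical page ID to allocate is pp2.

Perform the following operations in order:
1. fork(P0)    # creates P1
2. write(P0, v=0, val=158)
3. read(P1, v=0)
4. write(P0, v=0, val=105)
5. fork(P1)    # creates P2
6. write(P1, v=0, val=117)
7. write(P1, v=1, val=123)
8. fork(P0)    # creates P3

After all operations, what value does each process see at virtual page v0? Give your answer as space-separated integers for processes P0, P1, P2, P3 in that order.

Op 1: fork(P0) -> P1. 2 ppages; refcounts: pp0:2 pp1:2
Op 2: write(P0, v0, 158). refcount(pp0)=2>1 -> COPY to pp2. 3 ppages; refcounts: pp0:1 pp1:2 pp2:1
Op 3: read(P1, v0) -> 30. No state change.
Op 4: write(P0, v0, 105). refcount(pp2)=1 -> write in place. 3 ppages; refcounts: pp0:1 pp1:2 pp2:1
Op 5: fork(P1) -> P2. 3 ppages; refcounts: pp0:2 pp1:3 pp2:1
Op 6: write(P1, v0, 117). refcount(pp0)=2>1 -> COPY to pp3. 4 ppages; refcounts: pp0:1 pp1:3 pp2:1 pp3:1
Op 7: write(P1, v1, 123). refcount(pp1)=3>1 -> COPY to pp4. 5 ppages; refcounts: pp0:1 pp1:2 pp2:1 pp3:1 pp4:1
Op 8: fork(P0) -> P3. 5 ppages; refcounts: pp0:1 pp1:3 pp2:2 pp3:1 pp4:1
P0: v0 -> pp2 = 105
P1: v0 -> pp3 = 117
P2: v0 -> pp0 = 30
P3: v0 -> pp2 = 105

Answer: 105 117 30 105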